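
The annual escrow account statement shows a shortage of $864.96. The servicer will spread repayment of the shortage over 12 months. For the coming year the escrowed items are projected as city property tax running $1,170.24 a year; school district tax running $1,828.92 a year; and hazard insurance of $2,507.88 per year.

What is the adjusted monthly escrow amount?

City property tax = $1,170.24 per year
School district tax = $1,828.92 per year
Hazard insurance = $2,507.88 per year
Total annual escrow = $1,170.24 + $1,828.92 + $2,507.88 = $5,507.04
Monthly escrow = $5,507.04 / 12 = $458.92
Monthly shortage recovery: $864.96 / 12 = $72.08
New monthly escrow = $458.92 + $72.08 = $531.00

$531.00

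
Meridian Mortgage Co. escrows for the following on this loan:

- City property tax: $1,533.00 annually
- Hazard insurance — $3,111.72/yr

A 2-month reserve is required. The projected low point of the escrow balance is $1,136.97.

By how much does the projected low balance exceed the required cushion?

City property tax — $1,533.00 per year
Hazard insurance — $3,111.72 per year
Annual escrow total = $1,533.00 + $3,111.72 = $4,644.72
Monthly = $4,644.72 / 12 = $387.06
Required cushion = 2 × $387.06 = $774.12
Surplus = $1,136.97 − $774.12 = $362.85

$362.85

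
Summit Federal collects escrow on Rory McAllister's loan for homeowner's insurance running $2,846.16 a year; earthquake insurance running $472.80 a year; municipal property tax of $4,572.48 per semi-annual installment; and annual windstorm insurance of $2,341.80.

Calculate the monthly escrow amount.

$1,233.81

Homeowner's insurance: $2,846.16/yr
Earthquake insurance: $472.80/yr
Municipal property tax: $4,572.48 × 2 = $9,144.96/yr
Windstorm insurance: $2,341.80/yr
Yearly total = $2,846.16 + $472.80 + $9,144.96 + $2,341.80 = $14,805.72
Per month = $14,805.72 / 12 = $1,233.81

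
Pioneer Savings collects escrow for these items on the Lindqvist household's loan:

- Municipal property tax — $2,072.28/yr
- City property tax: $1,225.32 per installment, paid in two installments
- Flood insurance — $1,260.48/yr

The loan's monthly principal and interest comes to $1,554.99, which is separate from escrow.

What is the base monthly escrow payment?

Municipal property tax = $2,072.28
City property tax = $1,225.32 × 2 = $2,450.64
Flood insurance = $1,260.48
Yearly total = $2,072.28 + $2,450.64 + $1,260.48 = $5,783.40
Monthly = $5,783.40 ÷ 12 = $481.95

$481.95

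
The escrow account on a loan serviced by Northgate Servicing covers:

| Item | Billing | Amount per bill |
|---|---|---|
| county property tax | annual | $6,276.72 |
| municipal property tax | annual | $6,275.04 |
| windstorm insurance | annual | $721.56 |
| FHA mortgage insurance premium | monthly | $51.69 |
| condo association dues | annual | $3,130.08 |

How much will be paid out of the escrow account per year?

County property tax: $6,276.72 per year
Municipal property tax: $6,275.04 per year
Windstorm insurance: $721.56 per year
FHA mortgage insurance premium: $51.69 × 12 = $620.28 per year
Condo association dues: $3,130.08 per year
Total per year = $17,023.68

$17,023.68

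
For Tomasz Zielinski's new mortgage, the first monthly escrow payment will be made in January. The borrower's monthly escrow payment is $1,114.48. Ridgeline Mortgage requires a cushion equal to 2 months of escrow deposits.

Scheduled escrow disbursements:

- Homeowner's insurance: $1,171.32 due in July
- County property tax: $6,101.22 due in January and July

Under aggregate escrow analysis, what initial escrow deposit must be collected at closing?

Cushion = 2 × $1,114.48 = $2,228.96
Trial balance (start $0, +$1,114.48 each month, − disbursements):
  Jan: +$1,114.48 − $6,101.22 → -$4,986.74
  Feb: +$1,114.48 → -$3,872.26
  Mar: +$1,114.48 → -$2,757.78
  Apr: +$1,114.48 → -$1,643.30
  May: +$1,114.48 → -$528.82
  Jun: +$1,114.48 → $585.66
  Jul: +$1,114.48 − $7,272.54 → -$5,572.40
  Aug: +$1,114.48 → -$4,457.92
  Sep: +$1,114.48 → -$3,343.44
  Oct: +$1,114.48 → -$2,228.96
  Nov: +$1,114.48 → -$1,114.48
  Dec: +$1,114.48 → $0.00
Lowest trial balance = -$5,572.40 (Jul)
Initial deposit = cushion − low point = $2,228.96 − (-$5,572.40) = $7,801.36

$7,801.36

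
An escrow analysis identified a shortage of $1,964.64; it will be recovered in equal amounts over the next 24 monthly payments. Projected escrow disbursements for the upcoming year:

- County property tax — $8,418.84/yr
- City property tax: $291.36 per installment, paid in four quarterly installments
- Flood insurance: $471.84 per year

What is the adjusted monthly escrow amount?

County property tax: $8,418.84
City property tax: $291.36 × 4 = $1,165.44
Flood insurance: $471.84
Yearly total = $8,418.84 + $1,165.44 + $471.84 = $10,056.12
Monthly = $10,056.12 ÷ 12 = $838.01
Shortage per month = $1,964.64 ÷ 24 = $81.86
Adjusted monthly = $838.01 + $81.86 = $919.87

$919.87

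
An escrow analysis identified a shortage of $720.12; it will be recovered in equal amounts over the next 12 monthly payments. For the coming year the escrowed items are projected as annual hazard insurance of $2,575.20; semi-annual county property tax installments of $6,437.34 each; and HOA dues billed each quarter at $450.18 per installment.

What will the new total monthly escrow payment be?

$1,497.56

Hazard insurance — $2,575.20 per year
County property tax — $6,437.34 × 2 = $12,874.68 per year
HOA dues — $450.18 × 4 = $1,800.72 per year
Combined annual = $2,575.20 + $12,874.68 + $1,800.72 = $17,250.60
Monthly escrow = $17,250.60 / 12 = $1,437.55
Shortage per month = $720.12 / 12 = $60.01
Adjusted monthly = $1,437.55 + $60.01 = $1,497.56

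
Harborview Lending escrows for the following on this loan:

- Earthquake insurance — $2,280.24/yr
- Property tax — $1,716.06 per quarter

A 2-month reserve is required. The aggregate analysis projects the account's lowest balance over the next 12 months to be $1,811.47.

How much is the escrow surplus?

$287.39

Earthquake insurance: $2,280.24 annually
Property tax: $1,716.06 × 4 = $6,864.24 annually
Yearly total = $2,280.24 + $6,864.24 = $9,144.48
Base monthly escrow = $9,144.48 / 12 = $762.04
Required cushion = 2 × $762.04 = $1,524.08
Surplus = $1,811.47 − $1,524.08 = $287.39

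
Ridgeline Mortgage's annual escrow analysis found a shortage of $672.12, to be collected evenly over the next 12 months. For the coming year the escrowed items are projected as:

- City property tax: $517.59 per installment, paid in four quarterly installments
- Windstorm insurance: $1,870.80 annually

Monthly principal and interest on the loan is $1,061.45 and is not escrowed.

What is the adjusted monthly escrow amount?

City property tax = $517.59 × 4 = $2,070.36
Windstorm insurance = $1,870.80
Annual escrow total = $2,070.36 + $1,870.80 = $3,941.16
Monthly = $3,941.16 ÷ 12 = $328.43
Monthly shortage recovery: $672.12 / 12 = $56.01
Adjusted monthly = $328.43 + $56.01 = $384.44

$384.44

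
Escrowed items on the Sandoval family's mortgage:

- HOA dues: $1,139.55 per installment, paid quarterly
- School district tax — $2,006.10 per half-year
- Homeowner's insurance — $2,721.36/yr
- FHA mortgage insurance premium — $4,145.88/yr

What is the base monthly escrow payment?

HOA dues = $1,139.55 × 4 = $4,558.20 per year
School district tax = $2,006.10 × 2 = $4,012.20 per year
Homeowner's insurance = $2,721.36 per year
FHA mortgage insurance premium = $4,145.88 per year
Yearly total = $15,437.64
Per month = $15,437.64 ÷ 12 = $1,286.47

$1,286.47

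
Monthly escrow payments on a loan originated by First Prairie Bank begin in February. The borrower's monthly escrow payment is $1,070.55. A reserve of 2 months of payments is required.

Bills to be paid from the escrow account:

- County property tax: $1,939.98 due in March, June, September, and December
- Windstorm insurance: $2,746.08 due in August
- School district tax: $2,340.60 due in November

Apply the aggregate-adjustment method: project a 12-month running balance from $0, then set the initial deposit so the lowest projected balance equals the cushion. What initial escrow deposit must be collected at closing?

Cushion = 2 × $1,070.55 = $2,141.10
Trial balance (start $0, +$1,070.55 each month, − disbursements):
  Feb: +$1,070.55 → $1,070.55
  Mar: +$1,070.55 − $1,939.98 → $201.12
  Apr: +$1,070.55 → $1,271.67
  May: +$1,070.55 → $2,342.22
  Jun: +$1,070.55 − $1,939.98 → $1,472.79
  Jul: +$1,070.55 → $2,543.34
  Aug: +$1,070.55 − $2,746.08 → $867.81
  Sep: +$1,070.55 − $1,939.98 → -$1.62
  Oct: +$1,070.55 → $1,068.93
  Nov: +$1,070.55 − $2,340.60 → -$201.12
  Dec: +$1,070.55 − $1,939.98 → -$1,070.55
  Jan: +$1,070.55 → $0.00
Lowest trial balance = -$1,070.55 (Dec)
Initial deposit = cushion − low point = $2,141.10 − (-$1,070.55) = $3,211.65

$3,211.65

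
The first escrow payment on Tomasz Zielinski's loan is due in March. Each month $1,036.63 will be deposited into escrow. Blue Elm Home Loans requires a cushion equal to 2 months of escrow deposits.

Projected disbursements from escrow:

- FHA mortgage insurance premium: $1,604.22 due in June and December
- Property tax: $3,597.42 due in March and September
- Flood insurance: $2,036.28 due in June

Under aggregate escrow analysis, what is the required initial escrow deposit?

Cushion = 2 × $1,036.63 = $2,073.26
Trial balance (start $0, +$1,036.63 each month, − disbursements):
  Mar: +$1,036.63 − $3,597.42 → -$2,560.79
  Apr: +$1,036.63 → -$1,524.16
  May: +$1,036.63 → -$487.53
  Jun: +$1,036.63 − $3,640.50 → -$3,091.40
  Jul: +$1,036.63 → -$2,054.77
  Aug: +$1,036.63 → -$1,018.14
  Sep: +$1,036.63 − $3,597.42 → -$3,578.93
  Oct: +$1,036.63 → -$2,542.30
  Nov: +$1,036.63 → -$1,505.67
  Dec: +$1,036.63 − $1,604.22 → -$2,073.26
  Jan: +$1,036.63 → -$1,036.63
  Feb: +$1,036.63 → $0.00
Lowest trial balance = -$3,578.93 (Sep)
Initial deposit = cushion − low point = $2,073.26 − (-$3,578.93) = $5,652.19

$5,652.19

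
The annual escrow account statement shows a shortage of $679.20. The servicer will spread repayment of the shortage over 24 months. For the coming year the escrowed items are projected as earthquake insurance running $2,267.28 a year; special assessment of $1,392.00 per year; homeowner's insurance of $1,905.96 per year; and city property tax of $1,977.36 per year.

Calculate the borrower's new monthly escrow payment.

$656.85

Earthquake insurance = $2,267.28
Special assessment = $1,392.00
Homeowner's insurance = $1,905.96
City property tax = $1,977.36
Total annual escrow = $2,267.28 + $1,392.00 + $1,905.96 + $1,977.36 = $7,542.60
Monthly = $7,542.60 ÷ 12 = $628.55
Shortage spread = $679.20 / 24 = $28.30/mo
New monthly escrow = $628.55 + $28.30 = $656.85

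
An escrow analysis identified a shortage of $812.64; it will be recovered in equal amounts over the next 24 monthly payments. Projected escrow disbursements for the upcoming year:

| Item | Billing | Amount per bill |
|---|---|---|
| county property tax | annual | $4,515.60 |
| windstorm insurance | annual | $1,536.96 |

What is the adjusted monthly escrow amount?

$538.24

County property tax — $4,515.60 annually
Windstorm insurance — $1,536.96 annually
Total per year = $4,515.60 + $1,536.96 = $6,052.56
Base monthly escrow = $6,052.56 / 12 = $504.38
Shortage spread = $812.64 / 24 = $33.86/mo
New monthly escrow = $504.38 + $33.86 = $538.24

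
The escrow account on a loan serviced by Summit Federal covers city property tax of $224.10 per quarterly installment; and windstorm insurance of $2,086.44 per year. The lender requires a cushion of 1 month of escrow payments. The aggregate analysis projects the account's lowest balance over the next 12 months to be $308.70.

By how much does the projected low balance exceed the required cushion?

City property tax: $224.10 × 4 = $896.40 per year
Windstorm insurance: $2,086.44 per year
Annual escrow total = $896.40 + $2,086.44 = $2,982.84
Per month = $2,982.84 / 12 = $248.57
Required reserve = 1 × $248.57 = $248.57
Excess over cushion: $308.70 − $248.57 = $60.13

$60.13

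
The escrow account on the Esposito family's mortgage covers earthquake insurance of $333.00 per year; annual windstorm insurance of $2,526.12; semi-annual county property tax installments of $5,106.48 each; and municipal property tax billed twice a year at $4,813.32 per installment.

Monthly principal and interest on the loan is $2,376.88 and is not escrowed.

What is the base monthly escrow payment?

Earthquake insurance — $333.00 annually
Windstorm insurance — $2,526.12 annually
County property tax — $5,106.48 × 2 = $10,212.96 annually
Municipal property tax — $4,813.32 × 2 = $9,626.64 annually
Total annual escrow = $333.00 + $2,526.12 + $10,212.96 + $9,626.64 = $22,698.72
Monthly escrow = $22,698.72 ÷ 12 = $1,891.56

$1,891.56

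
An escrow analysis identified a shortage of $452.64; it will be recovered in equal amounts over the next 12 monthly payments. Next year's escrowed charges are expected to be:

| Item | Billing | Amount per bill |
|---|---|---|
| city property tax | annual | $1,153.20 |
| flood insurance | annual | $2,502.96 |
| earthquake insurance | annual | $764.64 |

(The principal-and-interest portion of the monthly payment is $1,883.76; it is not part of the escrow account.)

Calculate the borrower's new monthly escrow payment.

City property tax = $1,153.20/yr
Flood insurance = $2,502.96/yr
Earthquake insurance = $764.64/yr
Total annual escrow = $4,420.80
Base monthly escrow = $4,420.80 / 12 = $368.40
Monthly shortage recovery: $452.64 ÷ 12 = $37.72
Adjusted monthly = $368.40 + $37.72 = $406.12

$406.12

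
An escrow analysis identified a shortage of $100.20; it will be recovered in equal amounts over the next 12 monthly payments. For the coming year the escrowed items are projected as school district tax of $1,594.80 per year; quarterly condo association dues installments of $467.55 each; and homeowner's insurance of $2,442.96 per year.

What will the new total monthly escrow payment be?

School district tax: $1,594.80 per year
Condo association dues: $467.55 × 4 = $1,870.20 per year
Homeowner's insurance: $2,442.96 per year
Total annual escrow = $1,594.80 + $1,870.20 + $2,442.96 = $5,907.96
Per month = $5,907.96 / 12 = $492.33
Shortage spread = $100.20 ÷ 12 = $8.35/mo
New monthly escrow = $492.33 + $8.35 = $500.68

$500.68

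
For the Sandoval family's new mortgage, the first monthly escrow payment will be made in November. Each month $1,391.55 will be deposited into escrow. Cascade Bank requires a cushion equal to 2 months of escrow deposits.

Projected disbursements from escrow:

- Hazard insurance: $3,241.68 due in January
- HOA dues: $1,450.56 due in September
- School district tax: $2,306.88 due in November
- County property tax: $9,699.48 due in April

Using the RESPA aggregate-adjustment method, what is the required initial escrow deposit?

$9,681.84

Cushion = 2 × $1,391.55 = $2,783.10
Trial balance (start $0, +$1,391.55 each month, − disbursements):
  Nov: +$1,391.55 − $2,306.88 → -$915.33
  Dec: +$1,391.55 → $476.22
  Jan: +$1,391.55 − $3,241.68 → -$1,373.91
  Feb: +$1,391.55 → $17.64
  Mar: +$1,391.55 → $1,409.19
  Apr: +$1,391.55 − $9,699.48 → -$6,898.74
  May: +$1,391.55 → -$5,507.19
  Jun: +$1,391.55 → -$4,115.64
  Jul: +$1,391.55 → -$2,724.09
  Aug: +$1,391.55 → -$1,332.54
  Sep: +$1,391.55 − $1,450.56 → -$1,391.55
  Oct: +$1,391.55 → $0.00
Lowest trial balance = -$6,898.74 (Apr)
Initial deposit = cushion − low point = $2,783.10 − (-$6,898.74) = $9,681.84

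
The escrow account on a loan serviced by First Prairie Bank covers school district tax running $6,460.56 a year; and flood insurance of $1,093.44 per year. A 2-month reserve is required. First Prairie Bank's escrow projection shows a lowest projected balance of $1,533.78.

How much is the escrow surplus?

$274.78

School district tax — $6,460.56 annually
Flood insurance — $1,093.44 annually
Combined annual = $6,460.56 + $1,093.44 = $7,554.00
Monthly escrow = $7,554.00 ÷ 12 = $629.50
Required reserve = 2 × $629.50 = $1,259.00
Surplus = $1,533.78 − $1,259.00 = $274.78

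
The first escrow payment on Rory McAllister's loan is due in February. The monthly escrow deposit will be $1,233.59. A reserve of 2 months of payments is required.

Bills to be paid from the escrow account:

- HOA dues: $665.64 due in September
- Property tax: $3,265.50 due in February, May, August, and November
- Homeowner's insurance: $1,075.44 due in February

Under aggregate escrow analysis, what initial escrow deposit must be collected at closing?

$5,574.53

Cushion = 2 × $1,233.59 = $2,467.18
Trial balance (start $0, +$1,233.59 each month, − disbursements):
  Feb: +$1,233.59 − $4,340.94 → -$3,107.35
  Mar: +$1,233.59 → -$1,873.76
  Apr: +$1,233.59 → -$640.17
  May: +$1,233.59 − $3,265.50 → -$2,672.08
  Jun: +$1,233.59 → -$1,438.49
  Jul: +$1,233.59 → -$204.90
  Aug: +$1,233.59 − $3,265.50 → -$2,236.81
  Sep: +$1,233.59 − $665.64 → -$1,668.86
  Oct: +$1,233.59 → -$435.27
  Nov: +$1,233.59 − $3,265.50 → -$2,467.18
  Dec: +$1,233.59 → -$1,233.59
  Jan: +$1,233.59 → $0.00
Lowest trial balance = -$3,107.35 (Feb)
Initial deposit = cushion − low point = $2,467.18 − (-$3,107.35) = $5,574.53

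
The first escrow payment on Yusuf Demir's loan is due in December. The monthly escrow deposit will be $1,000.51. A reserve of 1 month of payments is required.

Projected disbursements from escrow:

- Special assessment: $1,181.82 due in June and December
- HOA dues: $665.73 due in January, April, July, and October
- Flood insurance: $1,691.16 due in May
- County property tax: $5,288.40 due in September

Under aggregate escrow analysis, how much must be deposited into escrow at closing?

Cushion = 1 × $1,000.51 = $1,000.51
Trial balance (start $0, +$1,000.51 each month, − disbursements):
  Dec: +$1,000.51 − $1,181.82 → -$181.31
  Jan: +$1,000.51 − $665.73 → $153.47
  Feb: +$1,000.51 → $1,153.98
  Mar: +$1,000.51 → $2,154.49
  Apr: +$1,000.51 − $665.73 → $2,489.27
  May: +$1,000.51 − $1,691.16 → $1,798.62
  Jun: +$1,000.51 − $1,181.82 → $1,617.31
  Jul: +$1,000.51 − $665.73 → $1,952.09
  Aug: +$1,000.51 → $2,952.60
  Sep: +$1,000.51 − $5,288.40 → -$1,335.29
  Oct: +$1,000.51 − $665.73 → -$1,000.51
  Nov: +$1,000.51 → $0.00
Lowest trial balance = -$1,335.29 (Sep)
Initial deposit = cushion − low point = $1,000.51 − (-$1,335.29) = $2,335.80

$2,335.80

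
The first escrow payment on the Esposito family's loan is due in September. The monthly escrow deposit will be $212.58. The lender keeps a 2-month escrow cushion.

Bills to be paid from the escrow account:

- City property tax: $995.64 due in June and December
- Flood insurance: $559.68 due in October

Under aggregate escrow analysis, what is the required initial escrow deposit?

$1,130.16

Cushion = 2 × $212.58 = $425.16
Trial balance (start $0, +$212.58 each month, − disbursements):
  Sep: +$212.58 → $212.58
  Oct: +$212.58 − $559.68 → -$134.52
  Nov: +$212.58 → $78.06
  Dec: +$212.58 − $995.64 → -$705.00
  Jan: +$212.58 → -$492.42
  Feb: +$212.58 → -$279.84
  Mar: +$212.58 → -$67.26
  Apr: +$212.58 → $145.32
  May: +$212.58 → $357.90
  Jun: +$212.58 − $995.64 → -$425.16
  Jul: +$212.58 → -$212.58
  Aug: +$212.58 → $0.00
Lowest trial balance = -$705.00 (Dec)
Initial deposit = cushion − low point = $425.16 − (-$705.00) = $1,130.16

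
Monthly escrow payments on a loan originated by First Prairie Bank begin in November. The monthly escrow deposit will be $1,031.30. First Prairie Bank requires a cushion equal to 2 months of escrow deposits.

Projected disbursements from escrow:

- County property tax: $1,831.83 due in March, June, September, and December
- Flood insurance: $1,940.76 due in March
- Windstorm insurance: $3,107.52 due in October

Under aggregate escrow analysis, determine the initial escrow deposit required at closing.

Cushion = 2 × $1,031.30 = $2,062.60
Trial balance (start $0, +$1,031.30 each month, − disbursements):
  Nov: +$1,031.30 → $1,031.30
  Dec: +$1,031.30 − $1,831.83 → $230.77
  Jan: +$1,031.30 → $1,262.07
  Feb: +$1,031.30 → $2,293.37
  Mar: +$1,031.30 − $3,772.59 → -$447.92
  Apr: +$1,031.30 → $583.38
  May: +$1,031.30 → $1,614.68
  Jun: +$1,031.30 − $1,831.83 → $814.15
  Jul: +$1,031.30 → $1,845.45
  Aug: +$1,031.30 → $2,876.75
  Sep: +$1,031.30 − $1,831.83 → $2,076.22
  Oct: +$1,031.30 − $3,107.52 → $0.00
Lowest trial balance = -$447.92 (Mar)
Initial deposit = cushion − low point = $2,062.60 − (-$447.92) = $2,510.52

$2,510.52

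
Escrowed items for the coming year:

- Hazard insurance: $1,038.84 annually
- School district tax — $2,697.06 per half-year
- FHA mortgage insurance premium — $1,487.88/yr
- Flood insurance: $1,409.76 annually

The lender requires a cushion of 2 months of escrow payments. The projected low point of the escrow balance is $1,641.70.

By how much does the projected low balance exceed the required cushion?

Hazard insurance — $1,038.84 per year
School district tax — $2,697.06 × 2 = $5,394.12 per year
FHA mortgage insurance premium — $1,487.88 per year
Flood insurance — $1,409.76 per year
Total per year = $1,038.84 + $5,394.12 + $1,487.88 + $1,409.76 = $9,330.60
Monthly escrow = $9,330.60 / 12 = $777.55
Required cushion = 2 × $777.55 = $1,555.10
Surplus = $1,641.70 − $1,555.10 = $86.60

$86.60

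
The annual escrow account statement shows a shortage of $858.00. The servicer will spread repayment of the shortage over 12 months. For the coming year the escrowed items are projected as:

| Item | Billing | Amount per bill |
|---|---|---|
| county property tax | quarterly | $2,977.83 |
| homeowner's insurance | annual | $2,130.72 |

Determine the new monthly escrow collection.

$1,241.67

County property tax — $2,977.83 × 4 = $11,911.32/yr
Homeowner's insurance — $2,130.72/yr
Annual escrow total = $11,911.32 + $2,130.72 = $14,042.04
Monthly = $14,042.04 ÷ 12 = $1,170.17
Shortage per month = $858.00 / 12 = $71.50
New monthly escrow = $1,170.17 + $71.50 = $1,241.67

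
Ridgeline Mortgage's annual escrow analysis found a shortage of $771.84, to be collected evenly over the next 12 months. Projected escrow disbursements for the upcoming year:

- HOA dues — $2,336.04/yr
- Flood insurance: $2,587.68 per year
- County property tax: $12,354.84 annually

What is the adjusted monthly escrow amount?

HOA dues = $2,336.04/yr
Flood insurance = $2,587.68/yr
County property tax = $12,354.84/yr
Combined annual = $2,336.04 + $2,587.68 + $12,354.84 = $17,278.56
Base monthly escrow = $17,278.56 / 12 = $1,439.88
Shortage spread = $771.84 ÷ 12 = $64.32/mo
Adjusted monthly = $1,439.88 + $64.32 = $1,504.20

$1,504.20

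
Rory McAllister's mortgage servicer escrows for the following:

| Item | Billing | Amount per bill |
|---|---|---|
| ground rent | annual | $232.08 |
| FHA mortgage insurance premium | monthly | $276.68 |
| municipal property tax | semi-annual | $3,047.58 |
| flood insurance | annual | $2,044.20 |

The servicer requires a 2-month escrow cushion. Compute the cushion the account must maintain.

Ground rent — $232.08
FHA mortgage insurance premium — $276.68 × 12 = $3,320.16
Municipal property tax — $3,047.58 × 2 = $6,095.16
Flood insurance — $2,044.20
Total annual escrow = $232.08 + $3,320.16 + $6,095.16 + $2,044.20 = $11,691.60
Base monthly escrow = $11,691.60 ÷ 12 = $974.30
Required cushion = 2 × $974.30 = $1,948.60

$1,948.60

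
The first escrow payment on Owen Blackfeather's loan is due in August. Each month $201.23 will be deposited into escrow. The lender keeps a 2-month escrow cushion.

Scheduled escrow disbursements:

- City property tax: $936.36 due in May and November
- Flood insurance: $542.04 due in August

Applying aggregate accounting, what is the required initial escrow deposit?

Cushion = 2 × $201.23 = $402.46
Trial balance (start $0, +$201.23 each month, − disbursements):
  Aug: +$201.23 − $542.04 → -$340.81
  Sep: +$201.23 → -$139.58
  Oct: +$201.23 → $61.65
  Nov: +$201.23 − $936.36 → -$673.48
  Dec: +$201.23 → -$472.25
  Jan: +$201.23 → -$271.02
  Feb: +$201.23 → -$69.79
  Mar: +$201.23 → $131.44
  Apr: +$201.23 → $332.67
  May: +$201.23 − $936.36 → -$402.46
  Jun: +$201.23 → -$201.23
  Jul: +$201.23 → $0.00
Lowest trial balance = -$673.48 (Nov)
Initial deposit = cushion − low point = $402.46 − (-$673.48) = $1,075.94

$1,075.94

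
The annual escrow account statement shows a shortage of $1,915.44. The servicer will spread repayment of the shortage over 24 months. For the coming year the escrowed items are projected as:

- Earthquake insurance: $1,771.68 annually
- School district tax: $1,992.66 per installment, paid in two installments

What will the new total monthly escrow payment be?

Earthquake insurance — $1,771.68/yr
School district tax — $1,992.66 × 2 = $3,985.32/yr
Total per year = $5,757.00
Monthly = $5,757.00 ÷ 12 = $479.75
Shortage spread = $1,915.44 ÷ 24 = $79.81/mo
Adjusted monthly = $479.75 + $79.81 = $559.56

$559.56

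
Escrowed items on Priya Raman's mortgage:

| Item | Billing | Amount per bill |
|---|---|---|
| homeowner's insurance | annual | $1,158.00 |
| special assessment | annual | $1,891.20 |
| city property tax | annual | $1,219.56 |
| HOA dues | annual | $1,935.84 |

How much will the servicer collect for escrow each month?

Homeowner's insurance = $1,158.00 annually
Special assessment = $1,891.20 annually
City property tax = $1,219.56 annually
HOA dues = $1,935.84 annually
Combined annual = $6,204.60
Per month = $6,204.60 ÷ 12 = $517.05

$517.05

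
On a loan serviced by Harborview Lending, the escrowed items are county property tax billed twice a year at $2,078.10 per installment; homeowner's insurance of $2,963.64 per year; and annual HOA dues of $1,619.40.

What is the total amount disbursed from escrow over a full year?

$8,739.24

County property tax = $2,078.10 × 2 = $4,156.20
Homeowner's insurance = $2,963.64
HOA dues = $1,619.40
Total annual escrow = $4,156.20 + $2,963.64 + $1,619.40 = $8,739.24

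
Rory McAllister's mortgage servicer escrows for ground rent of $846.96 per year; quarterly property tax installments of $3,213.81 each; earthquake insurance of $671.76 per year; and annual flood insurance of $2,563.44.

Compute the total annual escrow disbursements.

$16,937.40

Ground rent — $846.96
Property tax — $3,213.81 × 4 = $12,855.24
Earthquake insurance — $671.76
Flood insurance — $2,563.44
Yearly total = $846.96 + $12,855.24 + $671.76 + $2,563.44 = $16,937.40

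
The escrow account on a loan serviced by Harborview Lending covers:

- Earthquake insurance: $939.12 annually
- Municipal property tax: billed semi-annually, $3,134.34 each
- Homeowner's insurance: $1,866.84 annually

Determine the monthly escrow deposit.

Earthquake insurance — $939.12 per year
Municipal property tax — $3,134.34 × 2 = $6,268.68 per year
Homeowner's insurance — $1,866.84 per year
Total per year = $9,074.64
Per month = $9,074.64 ÷ 12 = $756.22

$756.22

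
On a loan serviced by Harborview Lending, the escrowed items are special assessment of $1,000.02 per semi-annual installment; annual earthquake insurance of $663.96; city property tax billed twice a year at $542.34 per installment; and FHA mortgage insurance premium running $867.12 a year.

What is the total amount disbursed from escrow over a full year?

$4,615.80

Special assessment: $1,000.02 × 2 = $2,000.04
Earthquake insurance: $663.96
City property tax: $542.34 × 2 = $1,084.68
FHA mortgage insurance premium: $867.12
Annual escrow total = $2,000.04 + $663.96 + $1,084.68 + $867.12 = $4,615.80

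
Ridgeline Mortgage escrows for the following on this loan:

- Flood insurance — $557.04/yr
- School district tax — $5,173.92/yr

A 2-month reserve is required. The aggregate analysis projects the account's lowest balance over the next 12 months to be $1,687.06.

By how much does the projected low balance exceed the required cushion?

$731.90

Flood insurance — $557.04 annually
School district tax — $5,173.92 annually
Total annual escrow = $5,730.96
Monthly = $5,730.96 ÷ 12 = $477.58
Required cushion = 2 × $477.58 = $955.16
Surplus = $1,687.06 − $955.16 = $731.90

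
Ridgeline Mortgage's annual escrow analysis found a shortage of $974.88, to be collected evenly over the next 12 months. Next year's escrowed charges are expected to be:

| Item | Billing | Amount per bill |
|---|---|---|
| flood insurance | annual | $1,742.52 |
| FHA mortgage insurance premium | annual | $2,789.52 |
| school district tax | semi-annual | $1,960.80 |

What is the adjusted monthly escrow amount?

Flood insurance = $1,742.52/yr
FHA mortgage insurance premium = $2,789.52/yr
School district tax = $1,960.80 × 2 = $3,921.60/yr
Combined annual = $1,742.52 + $2,789.52 + $3,921.60 = $8,453.64
Per month = $8,453.64 ÷ 12 = $704.47
Monthly shortage recovery: $974.88 ÷ 12 = $81.24
Adjusted monthly = $704.47 + $81.24 = $785.71

$785.71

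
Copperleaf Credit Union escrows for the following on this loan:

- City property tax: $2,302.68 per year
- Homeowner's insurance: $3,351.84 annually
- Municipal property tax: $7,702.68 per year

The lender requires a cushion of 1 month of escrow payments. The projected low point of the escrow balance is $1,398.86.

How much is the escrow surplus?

$285.76

City property tax — $2,302.68 per year
Homeowner's insurance — $3,351.84 per year
Municipal property tax — $7,702.68 per year
Combined annual = $2,302.68 + $3,351.84 + $7,702.68 = $13,357.20
Base monthly escrow = $13,357.20 ÷ 12 = $1,113.10
Required reserve = 1 × $1,113.10 = $1,113.10
Surplus = $1,398.86 − $1,113.10 = $285.76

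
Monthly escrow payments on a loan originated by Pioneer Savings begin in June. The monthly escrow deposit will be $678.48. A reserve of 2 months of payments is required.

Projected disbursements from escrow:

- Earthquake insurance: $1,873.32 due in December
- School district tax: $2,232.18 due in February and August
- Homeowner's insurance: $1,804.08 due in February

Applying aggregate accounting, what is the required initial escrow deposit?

Cushion = 2 × $678.48 = $1,356.96
Trial balance (start $0, +$678.48 each month, − disbursements):
  Jun: +$678.48 → $678.48
  Jul: +$678.48 → $1,356.96
  Aug: +$678.48 − $2,232.18 → -$196.74
  Sep: +$678.48 → $481.74
  Oct: +$678.48 → $1,160.22
  Nov: +$678.48 → $1,838.70
  Dec: +$678.48 − $1,873.32 → $643.86
  Jan: +$678.48 → $1,322.34
  Feb: +$678.48 − $4,036.26 → -$2,035.44
  Mar: +$678.48 → -$1,356.96
  Apr: +$678.48 → -$678.48
  May: +$678.48 → $0.00
Lowest trial balance = -$2,035.44 (Feb)
Initial deposit = cushion − low point = $1,356.96 − (-$2,035.44) = $3,392.40

$3,392.40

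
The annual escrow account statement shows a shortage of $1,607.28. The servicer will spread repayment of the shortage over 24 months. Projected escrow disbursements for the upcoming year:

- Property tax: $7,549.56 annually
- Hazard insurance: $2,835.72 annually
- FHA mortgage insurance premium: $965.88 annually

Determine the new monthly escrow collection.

$1,012.90

Property tax: $7,549.56
Hazard insurance: $2,835.72
FHA mortgage insurance premium: $965.88
Yearly total = $11,351.16
Monthly = $11,351.16 ÷ 12 = $945.93
Shortage spread = $1,607.28 ÷ 24 = $66.97/mo
New monthly escrow = $945.93 + $66.97 = $1,012.90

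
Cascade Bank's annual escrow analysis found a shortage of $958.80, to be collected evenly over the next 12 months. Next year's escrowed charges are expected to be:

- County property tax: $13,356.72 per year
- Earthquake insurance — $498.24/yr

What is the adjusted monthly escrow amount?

$1,234.48

County property tax = $13,356.72/yr
Earthquake insurance = $498.24/yr
Annual escrow total = $13,854.96
Per month = $13,854.96 ÷ 12 = $1,154.58
Shortage spread = $958.80 ÷ 12 = $79.90/mo
Adjusted monthly = $1,154.58 + $79.90 = $1,234.48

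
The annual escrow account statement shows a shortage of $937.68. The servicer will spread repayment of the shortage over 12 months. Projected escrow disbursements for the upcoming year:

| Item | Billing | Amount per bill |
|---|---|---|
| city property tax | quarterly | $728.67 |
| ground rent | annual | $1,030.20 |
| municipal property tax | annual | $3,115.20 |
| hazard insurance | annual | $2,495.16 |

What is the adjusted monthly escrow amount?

City property tax — $728.67 × 4 = $2,914.68
Ground rent — $1,030.20
Municipal property tax — $3,115.20
Hazard insurance — $2,495.16
Combined annual = $9,555.24
Monthly escrow = $9,555.24 ÷ 12 = $796.27
Monthly shortage recovery: $937.68 / 12 = $78.14
New monthly escrow = $796.27 + $78.14 = $874.41

$874.41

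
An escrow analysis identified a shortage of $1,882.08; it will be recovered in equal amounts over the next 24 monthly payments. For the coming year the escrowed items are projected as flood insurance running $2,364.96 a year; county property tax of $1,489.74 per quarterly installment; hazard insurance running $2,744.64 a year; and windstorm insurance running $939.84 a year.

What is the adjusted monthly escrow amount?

Flood insurance = $2,364.96 per year
County property tax = $1,489.74 × 4 = $5,958.96 per year
Hazard insurance = $2,744.64 per year
Windstorm insurance = $939.84 per year
Total per year = $12,008.40
Monthly = $12,008.40 / 12 = $1,000.70
Monthly shortage recovery: $1,882.08 / 24 = $78.42
Adjusted monthly = $1,000.70 + $78.42 = $1,079.12

$1,079.12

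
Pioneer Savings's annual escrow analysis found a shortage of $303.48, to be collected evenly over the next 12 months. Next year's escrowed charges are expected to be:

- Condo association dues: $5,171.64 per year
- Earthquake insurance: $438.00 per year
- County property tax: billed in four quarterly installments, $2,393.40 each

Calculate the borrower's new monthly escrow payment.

Condo association dues — $5,171.64/yr
Earthquake insurance — $438.00/yr
County property tax — $2,393.40 × 4 = $9,573.60/yr
Total per year = $5,171.64 + $438.00 + $9,573.60 = $15,183.24
Per month = $15,183.24 / 12 = $1,265.27
Monthly shortage recovery: $303.48 / 12 = $25.29
Adjusted monthly = $1,265.27 + $25.29 = $1,290.56

$1,290.56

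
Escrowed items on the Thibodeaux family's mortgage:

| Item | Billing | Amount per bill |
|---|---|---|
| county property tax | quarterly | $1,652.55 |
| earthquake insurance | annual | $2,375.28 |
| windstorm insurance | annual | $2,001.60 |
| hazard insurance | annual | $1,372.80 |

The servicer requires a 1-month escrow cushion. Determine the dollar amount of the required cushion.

County property tax — $1,652.55 × 4 = $6,610.20 per year
Earthquake insurance — $2,375.28 per year
Windstorm insurance — $2,001.60 per year
Hazard insurance — $1,372.80 per year
Total annual escrow = $6,610.20 + $2,375.28 + $2,001.60 + $1,372.80 = $12,359.88
Monthly = $12,359.88 ÷ 12 = $1,029.99
Required cushion = 1 × $1,029.99 = $1,029.99

$1,029.99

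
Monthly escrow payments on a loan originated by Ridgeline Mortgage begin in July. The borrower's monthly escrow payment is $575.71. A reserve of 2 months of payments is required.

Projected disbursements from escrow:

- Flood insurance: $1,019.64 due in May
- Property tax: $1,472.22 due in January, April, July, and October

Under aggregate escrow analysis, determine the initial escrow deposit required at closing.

$2,047.93

Cushion = 2 × $575.71 = $1,151.42
Trial balance (start $0, +$575.71 each month, − disbursements):
  Jul: +$575.71 − $1,472.22 → -$896.51
  Aug: +$575.71 → -$320.80
  Sep: +$575.71 → $254.91
  Oct: +$575.71 − $1,472.22 → -$641.60
  Nov: +$575.71 → -$65.89
  Dec: +$575.71 → $509.82
  Jan: +$575.71 − $1,472.22 → -$386.69
  Feb: +$575.71 → $189.02
  Mar: +$575.71 → $764.73
  Apr: +$575.71 − $1,472.22 → -$131.78
  May: +$575.71 − $1,019.64 → -$575.71
  Jun: +$575.71 → $0.00
Lowest trial balance = -$896.51 (Jul)
Initial deposit = cushion − low point = $1,151.42 − (-$896.51) = $2,047.93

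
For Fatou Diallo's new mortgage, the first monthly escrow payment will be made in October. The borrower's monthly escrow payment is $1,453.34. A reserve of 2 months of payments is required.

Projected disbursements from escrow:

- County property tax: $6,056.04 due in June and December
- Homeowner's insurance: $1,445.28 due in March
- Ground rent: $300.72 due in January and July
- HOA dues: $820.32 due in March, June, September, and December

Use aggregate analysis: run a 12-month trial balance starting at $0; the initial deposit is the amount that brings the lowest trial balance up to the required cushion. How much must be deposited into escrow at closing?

$6,145.66

Cushion = 2 × $1,453.34 = $2,906.68
Trial balance (start $0, +$1,453.34 each month, − disbursements):
  Oct: +$1,453.34 → $1,453.34
  Nov: +$1,453.34 → $2,906.68
  Dec: +$1,453.34 − $6,876.36 → -$2,516.34
  Jan: +$1,453.34 − $300.72 → -$1,363.72
  Feb: +$1,453.34 → $89.62
  Mar: +$1,453.34 − $2,265.60 → -$722.64
  Apr: +$1,453.34 → $730.70
  May: +$1,453.34 → $2,184.04
  Jun: +$1,453.34 − $6,876.36 → -$3,238.98
  Jul: +$1,453.34 − $300.72 → -$2,086.36
  Aug: +$1,453.34 → -$633.02
  Sep: +$1,453.34 − $820.32 → $0.00
Lowest trial balance = -$3,238.98 (Jun)
Initial deposit = cushion − low point = $2,906.68 − (-$3,238.98) = $6,145.66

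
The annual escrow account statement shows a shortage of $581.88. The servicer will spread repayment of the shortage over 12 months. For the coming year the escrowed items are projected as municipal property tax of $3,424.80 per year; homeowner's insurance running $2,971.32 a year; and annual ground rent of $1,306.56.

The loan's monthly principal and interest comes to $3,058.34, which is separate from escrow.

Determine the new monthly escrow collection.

Municipal property tax = $3,424.80 per year
Homeowner's insurance = $2,971.32 per year
Ground rent = $1,306.56 per year
Combined annual = $3,424.80 + $2,971.32 + $1,306.56 = $7,702.68
Base monthly escrow = $7,702.68 ÷ 12 = $641.89
Shortage per month = $581.88 / 12 = $48.49
New monthly escrow = $641.89 + $48.49 = $690.38

$690.38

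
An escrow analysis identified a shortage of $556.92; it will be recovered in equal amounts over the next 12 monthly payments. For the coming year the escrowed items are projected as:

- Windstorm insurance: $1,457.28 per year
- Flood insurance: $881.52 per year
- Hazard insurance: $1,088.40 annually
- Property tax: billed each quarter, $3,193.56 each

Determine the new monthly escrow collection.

$1,396.53

Windstorm insurance = $1,457.28/yr
Flood insurance = $881.52/yr
Hazard insurance = $1,088.40/yr
Property tax = $3,193.56 × 4 = $12,774.24/yr
Combined annual = $1,457.28 + $881.52 + $1,088.40 + $12,774.24 = $16,201.44
Monthly = $16,201.44 / 12 = $1,350.12
Monthly shortage recovery: $556.92 ÷ 12 = $46.41
New monthly escrow = $1,350.12 + $46.41 = $1,396.53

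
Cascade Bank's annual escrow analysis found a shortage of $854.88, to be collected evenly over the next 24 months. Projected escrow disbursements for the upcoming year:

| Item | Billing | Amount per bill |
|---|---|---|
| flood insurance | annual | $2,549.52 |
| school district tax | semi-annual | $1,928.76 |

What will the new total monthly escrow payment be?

$569.54

Flood insurance: $2,549.52 annually
School district tax: $1,928.76 × 2 = $3,857.52 annually
Yearly total = $2,549.52 + $3,857.52 = $6,407.04
Monthly = $6,407.04 ÷ 12 = $533.92
Monthly shortage recovery: $854.88 / 24 = $35.62
New monthly escrow = $533.92 + $35.62 = $569.54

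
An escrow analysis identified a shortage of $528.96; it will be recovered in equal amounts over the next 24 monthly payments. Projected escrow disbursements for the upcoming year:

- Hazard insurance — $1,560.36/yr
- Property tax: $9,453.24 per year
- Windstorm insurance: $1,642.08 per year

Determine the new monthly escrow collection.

$1,076.68

Hazard insurance = $1,560.36 per year
Property tax = $9,453.24 per year
Windstorm insurance = $1,642.08 per year
Combined annual = $1,560.36 + $9,453.24 + $1,642.08 = $12,655.68
Base monthly escrow = $12,655.68 / 12 = $1,054.64
Shortage per month = $528.96 / 24 = $22.04
Adjusted monthly = $1,054.64 + $22.04 = $1,076.68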